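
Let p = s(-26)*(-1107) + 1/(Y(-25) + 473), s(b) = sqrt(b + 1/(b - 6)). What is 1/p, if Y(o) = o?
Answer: 448/6402451434625 + 194406912*I*sqrt(34)/6402451434625 ≈ 6.9973e-11 + 0.00017705*I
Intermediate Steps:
s(b) = sqrt(b + 1/(-6 + b))
p = 1/448 - 7749*I*sqrt(34)/8 (p = sqrt((1 - 26*(-6 - 26))/(-6 - 26))*(-1107) + 1/(-25 + 473) = sqrt((1 - 26*(-32))/(-32))*(-1107) + 1/448 = sqrt(-(1 + 832)/32)*(-1107) + 1/448 = sqrt(-1/32*833)*(-1107) + 1/448 = sqrt(-833/32)*(-1107) + 1/448 = (7*I*sqrt(34)/8)*(-1107) + 1/448 = -7749*I*sqrt(34)/8 + 1/448 = 1/448 - 7749*I*sqrt(34)/8 ≈ 0.0022321 - 5648.0*I)
1/p = 1/(1/448 - 7749*I*sqrt(34)/8)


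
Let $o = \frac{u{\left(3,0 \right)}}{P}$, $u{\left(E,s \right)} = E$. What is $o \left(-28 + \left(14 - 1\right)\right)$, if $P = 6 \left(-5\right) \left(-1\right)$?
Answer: $- \frac{3}{2} \approx -1.5$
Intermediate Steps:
$P = 30$ ($P = \left(-30\right) \left(-1\right) = 30$)
$o = \frac{1}{10}$ ($o = \frac{3}{30} = 3 \cdot \frac{1}{30} = \frac{1}{10} \approx 0.1$)
$o \left(-28 + \left(14 - 1\right)\right) = \frac{-28 + \left(14 - 1\right)}{10} = \frac{-28 + 13}{10} = \frac{1}{10} \left(-15\right) = - \frac{3}{2}$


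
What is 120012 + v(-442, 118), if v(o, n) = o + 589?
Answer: 120159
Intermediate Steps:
v(o, n) = 589 + o
120012 + v(-442, 118) = 120012 + (589 - 442) = 120012 + 147 = 120159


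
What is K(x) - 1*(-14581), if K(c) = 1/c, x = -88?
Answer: 1283127/88 ≈ 14581.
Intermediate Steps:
K(x) - 1*(-14581) = 1/(-88) - 1*(-14581) = -1/88 + 14581 = 1283127/88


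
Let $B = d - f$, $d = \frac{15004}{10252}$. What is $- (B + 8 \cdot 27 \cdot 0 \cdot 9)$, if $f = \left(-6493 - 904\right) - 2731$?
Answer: $- \frac{2360165}{233} \approx -10129.0$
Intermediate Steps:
$d = \frac{341}{233}$ ($d = 15004 \cdot \frac{1}{10252} = \frac{341}{233} \approx 1.4635$)
$f = -10128$ ($f = -7397 - 2731 = -10128$)
$B = \frac{2360165}{233}$ ($B = \frac{341}{233} - -10128 = \frac{341}{233} + 10128 = \frac{2360165}{233} \approx 10129.0$)
$- (B + 8 \cdot 27 \cdot 0 \cdot 9) = - (\frac{2360165}{233} + 8 \cdot 27 \cdot 0 \cdot 9) = - (\frac{2360165}{233} + 216 \cdot 0) = - (\frac{2360165}{233} + 0) = \left(-1\right) \frac{2360165}{233} = - \frac{2360165}{233}$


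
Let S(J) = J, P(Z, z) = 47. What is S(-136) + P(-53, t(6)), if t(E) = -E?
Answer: -89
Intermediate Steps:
S(-136) + P(-53, t(6)) = -136 + 47 = -89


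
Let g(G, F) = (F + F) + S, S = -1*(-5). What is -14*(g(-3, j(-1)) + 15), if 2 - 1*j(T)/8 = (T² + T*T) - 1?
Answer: -504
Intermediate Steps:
S = 5
j(T) = 24 - 16*T² (j(T) = 16 - 8*((T² + T*T) - 1) = 16 - 8*((T² + T²) - 1) = 16 - 8*(2*T² - 1) = 16 - 8*(-1 + 2*T²) = 16 + (8 - 16*T²) = 24 - 16*T²)
g(G, F) = 5 + 2*F (g(G, F) = (F + F) + 5 = 2*F + 5 = 5 + 2*F)
-14*(g(-3, j(-1)) + 15) = -14*((5 + 2*(24 - 16*(-1)²)) + 15) = -14*((5 + 2*(24 - 16*1)) + 15) = -14*((5 + 2*(24 - 16)) + 15) = -14*((5 + 2*8) + 15) = -14*((5 + 16) + 15) = -14*(21 + 15) = -14*36 = -504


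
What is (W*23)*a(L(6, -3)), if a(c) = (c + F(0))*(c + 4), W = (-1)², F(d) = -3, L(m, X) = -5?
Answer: 184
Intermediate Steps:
W = 1
a(c) = (-3 + c)*(4 + c) (a(c) = (c - 3)*(c + 4) = (-3 + c)*(4 + c))
(W*23)*a(L(6, -3)) = (1*23)*(-12 - 5 + (-5)²) = 23*(-12 - 5 + 25) = 23*8 = 184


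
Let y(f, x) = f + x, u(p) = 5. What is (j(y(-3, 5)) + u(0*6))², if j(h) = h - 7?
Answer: 0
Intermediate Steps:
j(h) = -7 + h
(j(y(-3, 5)) + u(0*6))² = ((-7 + (-3 + 5)) + 5)² = ((-7 + 2) + 5)² = (-5 + 5)² = 0² = 0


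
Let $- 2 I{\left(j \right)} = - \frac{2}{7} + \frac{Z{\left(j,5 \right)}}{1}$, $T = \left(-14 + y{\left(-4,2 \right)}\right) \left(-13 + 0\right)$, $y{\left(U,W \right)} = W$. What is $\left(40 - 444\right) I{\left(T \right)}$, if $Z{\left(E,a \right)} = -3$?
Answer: $- \frac{4646}{7} \approx -663.71$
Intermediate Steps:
$T = 156$ ($T = \left(-14 + 2\right) \left(-13 + 0\right) = \left(-12\right) \left(-13\right) = 156$)
$I{\left(j \right)} = \frac{23}{14}$ ($I{\left(j \right)} = - \frac{- \frac{2}{7} - \frac{3}{1}}{2} = - \frac{\left(-2\right) \frac{1}{7} - 3}{2} = - \frac{- \frac{2}{7} - 3}{2} = \left(- \frac{1}{2}\right) \left(- \frac{23}{7}\right) = \frac{23}{14}$)
$\left(40 - 444\right) I{\left(T \right)} = \left(40 - 444\right) \frac{23}{14} = \left(-404\right) \frac{23}{14} = - \frac{4646}{7}$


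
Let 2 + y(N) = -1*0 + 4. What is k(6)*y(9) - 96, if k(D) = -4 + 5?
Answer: -94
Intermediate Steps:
y(N) = 2 (y(N) = -2 + (-1*0 + 4) = -2 + (0 + 4) = -2 + 4 = 2)
k(D) = 1
k(6)*y(9) - 96 = 1*2 - 96 = 2 - 96 = -94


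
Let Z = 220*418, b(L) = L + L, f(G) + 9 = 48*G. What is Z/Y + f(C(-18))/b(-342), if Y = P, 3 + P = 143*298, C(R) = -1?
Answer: 1146131/511332 ≈ 2.2415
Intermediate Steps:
f(G) = -9 + 48*G
b(L) = 2*L
P = 42611 (P = -3 + 143*298 = -3 + 42614 = 42611)
Y = 42611
Z = 91960
Z/Y + f(C(-18))/b(-342) = 91960/42611 + (-9 + 48*(-1))/((2*(-342))) = 91960*(1/42611) + (-9 - 48)/(-684) = 91960/42611 - 57*(-1/684) = 91960/42611 + 1/12 = 1146131/511332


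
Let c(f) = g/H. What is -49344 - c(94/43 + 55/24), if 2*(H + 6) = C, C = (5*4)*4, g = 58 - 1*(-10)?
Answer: -49346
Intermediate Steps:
g = 68 (g = 58 + 10 = 68)
C = 80 (C = 20*4 = 80)
H = 34 (H = -6 + (½)*80 = -6 + 40 = 34)
c(f) = 2 (c(f) = 68/34 = 68*(1/34) = 2)
-49344 - c(94/43 + 55/24) = -49344 - 1*2 = -49344 - 2 = -49346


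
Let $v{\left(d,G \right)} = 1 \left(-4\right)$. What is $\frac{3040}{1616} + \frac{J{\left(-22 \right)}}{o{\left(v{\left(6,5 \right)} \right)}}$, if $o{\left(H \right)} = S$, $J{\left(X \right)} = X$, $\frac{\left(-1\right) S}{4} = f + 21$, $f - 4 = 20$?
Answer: $\frac{18211}{9090} \approx 2.0034$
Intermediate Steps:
$f = 24$ ($f = 4 + 20 = 24$)
$v{\left(d,G \right)} = -4$
$S = -180$ ($S = - 4 \left(24 + 21\right) = \left(-4\right) 45 = -180$)
$o{\left(H \right)} = -180$
$\frac{3040}{1616} + \frac{J{\left(-22 \right)}}{o{\left(v{\left(6,5 \right)} \right)}} = \frac{3040}{1616} - \frac{22}{-180} = 3040 \cdot \frac{1}{1616} - - \frac{11}{90} = \frac{190}{101} + \frac{11}{90} = \frac{18211}{9090}$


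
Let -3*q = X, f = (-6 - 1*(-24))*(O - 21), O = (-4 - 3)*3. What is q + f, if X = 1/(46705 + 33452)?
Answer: -181796077/240471 ≈ -756.00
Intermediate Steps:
O = -21 (O = -7*3 = -21)
X = 1/80157 ≈ 1.2476e-5
f = -756 (f = (-6 - 1*(-24))*(-21 - 21) = (-6 + 24)*(-42) = 18*(-42) = -756)
q = -1/240471 (q = -1/3*1/80157 = -1/240471 ≈ -4.1585e-6)
q + f = -1/240471 - 756 = -181796077/240471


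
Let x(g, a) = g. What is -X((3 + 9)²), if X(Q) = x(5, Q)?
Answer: -5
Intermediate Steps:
X(Q) = 5
-X((3 + 9)²) = -1*5 = -5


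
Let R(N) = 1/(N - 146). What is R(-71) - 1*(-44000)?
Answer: 9547999/217 ≈ 44000.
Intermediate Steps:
R(N) = 1/(-146 + N)
R(-71) - 1*(-44000) = 1/(-146 - 71) - 1*(-44000) = 1/(-217) + 44000 = -1/217 + 44000 = 9547999/217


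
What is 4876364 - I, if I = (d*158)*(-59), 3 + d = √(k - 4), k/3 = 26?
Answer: 4848398 + 9322*√74 ≈ 4.9286e+6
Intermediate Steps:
k = 78 (k = 3*26 = 78)
d = -3 + √74 (d = -3 + √(78 - 4) = -3 + √74 ≈ 5.6023)
I = 27966 - 9322*√74 (I = ((-3 + √74)*158)*(-59) = (-474 + 158*√74)*(-59) = 27966 - 9322*√74 ≈ -52225.)
4876364 - I = 4876364 - (27966 - 9322*√74) = 4876364 + (-27966 + 9322*√74) = 4848398 + 9322*√74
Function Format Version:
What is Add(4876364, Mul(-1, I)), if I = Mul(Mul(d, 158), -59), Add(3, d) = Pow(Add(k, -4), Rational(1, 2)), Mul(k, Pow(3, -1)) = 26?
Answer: Add(4848398, Mul(9322, Pow(74, Rational(1, 2)))) ≈ 4.9286e+6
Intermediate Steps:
k = 78 (k = Mul(3, 26) = 78)
d = Add(-3, Pow(74, Rational(1, 2))) (d = Add(-3, Pow(Add(78, -4), Rational(1, 2))) = Add(-3, Pow(74, Rational(1, 2))) ≈ 5.6023)
I = Add(27966, Mul(-9322, Pow(74, Rational(1, 2)))) (I = Mul(Mul(Add(-3, Pow(74, Rational(1, 2))), 158), -59) = Mul(Add(-474, Mul(158, Pow(74, Rational(1, 2)))), -59) = Add(27966, Mul(-9322, Pow(74, Rational(1, 2)))) ≈ -52225.)
Add(4876364, Mul(-1, I)) = Add(4876364, Mul(-1, Add(27966, Mul(-9322, Pow(74, Rational(1, 2)))))) = Add(4876364, Add(-27966, Mul(9322, Pow(74, Rational(1, 2))))) = Add(4848398, Mul(9322, Pow(74, Rational(1, 2))))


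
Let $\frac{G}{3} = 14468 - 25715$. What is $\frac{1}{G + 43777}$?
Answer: $\frac{1}{10036} \approx 9.9641 \cdot 10^{-5}$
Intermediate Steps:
$G = -33741$ ($G = 3 \left(14468 - 25715\right) = 3 \left(-11247\right) = -33741$)
$\frac{1}{G + 43777} = \frac{1}{-33741 + 43777} = \frac{1}{10036}$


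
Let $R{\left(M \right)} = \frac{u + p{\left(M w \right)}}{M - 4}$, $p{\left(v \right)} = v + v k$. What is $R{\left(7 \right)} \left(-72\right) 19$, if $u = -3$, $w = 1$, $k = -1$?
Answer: $1368$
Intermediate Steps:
$p{\left(v \right)} = 0$ ($p{\left(v \right)} = v + v \left(-1\right) = v - v = 0$)
$R{\left(M \right)} = - \frac{3}{-4 + M}$ ($R{\left(M \right)} = \frac{-3 + 0}{M - 4} = - \frac{3}{-4 + M}$)
$R{\left(7 \right)} \left(-72\right) 19 = - \frac{3}{-4 + 7} \left(-72\right) 19 = - \frac{3}{3} \left(-72\right) 19 = \left(-3\right) \frac{1}{3} \left(-72\right) 19 = \left(-1\right) \left(-72\right) 19 = 72 \cdot 19 = 1368$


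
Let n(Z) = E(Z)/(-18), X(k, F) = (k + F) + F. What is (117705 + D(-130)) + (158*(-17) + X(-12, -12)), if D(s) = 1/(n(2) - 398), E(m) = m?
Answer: 411984080/3583 ≈ 1.1498e+5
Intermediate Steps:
X(k, F) = k + 2*F (X(k, F) = (F + k) + F = k + 2*F)
n(Z) = -Z/18 (n(Z) = Z/(-18) = Z*(-1/18) = -Z/18)
D(s) = -9/3583 (D(s) = 1/(-1/18*2 - 398) = 1/(-⅑ - 398) = 1/(-3583/9) = -9/3583)
(117705 + D(-130)) + (158*(-17) + X(-12, -12)) = (117705 - 9/3583) + (158*(-17) + (-12 + 2*(-12))) = 421737006/3583 + (-2686 + (-12 - 24)) = 421737006/3583 + (-2686 - 36) = 421737006/3583 - 2722 = 411984080/3583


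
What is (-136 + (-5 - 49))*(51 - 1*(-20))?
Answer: -13490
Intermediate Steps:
(-136 + (-5 - 49))*(51 - 1*(-20)) = (-136 - 54)*(51 + 20) = -190*71 = -13490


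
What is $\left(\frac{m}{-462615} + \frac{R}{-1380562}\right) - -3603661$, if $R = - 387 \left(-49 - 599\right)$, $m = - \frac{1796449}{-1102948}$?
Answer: $\frac{1269242410819598916271891}{352209176945014620} \approx 3.6037 \cdot 10^{6}$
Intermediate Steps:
$m = \frac{1796449}{1102948}$ ($m = \left(-1796449\right) \left(- \frac{1}{1102948}\right) = \frac{1796449}{1102948} \approx 1.6288$)
$R = 250776$ ($R = \left(-387\right) \left(-648\right) = 250776$)
$\left(\frac{m}{-462615} + \frac{R}{-1380562}\right) - -3603661 = \left(\frac{1796449}{1102948 \left(-462615\right)} + \frac{250776}{-1380562}\right) - -3603661 = \left(\frac{1796449}{1102948} \left(- \frac{1}{462615}\right) + 250776 \left(- \frac{1}{1380562}\right)\right) + 3603661 = \left(- \frac{1796449}{510240289020} - \frac{125388}{690281}\right) + 3603661 = - \frac{63979249414251929}{352209176945014620} + 3603661 = \frac{1269242410819598916271891}{352209176945014620}$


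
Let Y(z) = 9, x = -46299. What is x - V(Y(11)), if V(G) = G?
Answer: -46308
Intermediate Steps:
x - V(Y(11)) = -46299 - 1*9 = -46299 - 9 = -46308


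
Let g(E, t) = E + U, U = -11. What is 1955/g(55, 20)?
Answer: 1955/44 ≈ 44.432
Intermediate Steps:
g(E, t) = -11 + E (g(E, t) = E - 11 = -11 + E)
1955/g(55, 20) = 1955/(-11 + 55) = 1955/44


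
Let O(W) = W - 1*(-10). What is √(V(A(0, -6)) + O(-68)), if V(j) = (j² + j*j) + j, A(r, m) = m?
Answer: 2*√2 ≈ 2.8284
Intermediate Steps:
O(W) = 10 + W (O(W) = W + 10 = 10 + W)
V(j) = j + 2*j² (V(j) = (j² + j²) + j = 2*j² + j = j + 2*j²)
√(V(A(0, -6)) + O(-68)) = √(-6*(1 + 2*(-6)) + (10 - 68)) = √(-6*(1 - 12) - 58) = √(-6*(-11) - 58) = √(66 - 58) = √8 = 2*√2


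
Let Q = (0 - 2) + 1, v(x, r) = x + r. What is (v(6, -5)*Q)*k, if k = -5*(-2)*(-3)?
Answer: 30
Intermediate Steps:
v(x, r) = r + x
Q = -1 (Q = -2 + 1 = -1)
k = -30 (k = 10*(-3) = -30)
(v(6, -5)*Q)*k = ((-5 + 6)*(-1))*(-30) = (1*(-1))*(-30) = -1*(-30) = 30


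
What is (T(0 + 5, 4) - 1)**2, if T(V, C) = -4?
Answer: 25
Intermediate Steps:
(T(0 + 5, 4) - 1)**2 = (-4 - 1)**2 = (-5)**2 = 25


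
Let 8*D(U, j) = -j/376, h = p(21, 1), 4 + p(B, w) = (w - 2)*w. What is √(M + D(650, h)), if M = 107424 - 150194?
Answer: I*√6046651285/376 ≈ 206.81*I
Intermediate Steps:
p(B, w) = -4 + w*(-2 + w) (p(B, w) = -4 + (w - 2)*w = -4 + (-2 + w)*w = -4 + w*(-2 + w))
h = -5 (h = -4 + 1² - 2*1 = -4 + 1 - 2 = -5)
D(U, j) = -j/3008 (D(U, j) = (-j/376)/8 = -j/3008)
M = -42770
√(M + D(650, h)) = √(-42770 - 1/3008*(-5)) = √(-42770 + 5/3008) = √(-128652155/3008) = I*√6046651285/376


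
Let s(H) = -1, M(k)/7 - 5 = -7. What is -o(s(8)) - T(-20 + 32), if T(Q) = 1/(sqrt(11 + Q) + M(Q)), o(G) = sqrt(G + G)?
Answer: 14/173 + sqrt(23)/173 - I*sqrt(2) ≈ 0.10865 - 1.4142*I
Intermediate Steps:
M(k) = -14 (M(k) = 35 + 7*(-7) = 35 - 49 = -14)
o(G) = sqrt(2)*sqrt(G) (o(G) = sqrt(2*G) = sqrt(2)*sqrt(G))
T(Q) = 1/(-14 + sqrt(11 + Q)) (T(Q) = 1/(sqrt(11 + Q) - 14) = 1/(-14 + sqrt(11 + Q)))
-o(s(8)) - T(-20 + 32) = -sqrt(2)*sqrt(-1) - 1/(-14 + sqrt(11 + (-20 + 32))) = -sqrt(2)*I - 1/(-14 + sqrt(11 + 12)) = -I*sqrt(2) - 1/(-14 + sqrt(23)) = -1/(-14 + sqrt(23)) - I*sqrt(2)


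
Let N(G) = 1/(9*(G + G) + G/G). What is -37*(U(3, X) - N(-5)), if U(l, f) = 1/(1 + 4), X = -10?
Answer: -3478/445 ≈ -7.8157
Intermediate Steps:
N(G) = 1/(1 + 18*G) (N(G) = 1/(9*(2*G) + 1) = 1/(18*G + 1) = 1/(1 + 18*G))
U(l, f) = ⅕ (U(l, f) = 1/5 = ⅕)
-37*(U(3, X) - N(-5)) = -37*(⅕ - 1/(1 + 18*(-5))) = -37*(⅕ - 1/(1 - 90)) = -37*(⅕ - 1/(-89)) = -37*(⅕ - 1*(-1/89)) = -37*(⅕ + 1/89) = -37*94/445 = -3478/445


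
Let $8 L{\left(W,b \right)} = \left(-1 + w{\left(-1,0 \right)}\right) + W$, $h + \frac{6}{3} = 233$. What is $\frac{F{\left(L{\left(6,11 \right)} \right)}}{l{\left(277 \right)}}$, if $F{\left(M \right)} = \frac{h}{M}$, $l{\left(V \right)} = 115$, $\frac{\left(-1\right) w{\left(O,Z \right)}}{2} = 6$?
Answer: $- \frac{264}{115} \approx -2.2957$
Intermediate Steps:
$h = 231$ ($h = -2 + 233 = 231$)
$w{\left(O,Z \right)} = -12$ ($w{\left(O,Z \right)} = \left(-2\right) 6 = -12$)
$L{\left(W,b \right)} = - \frac{13}{8} + \frac{W}{8}$ ($L{\left(W,b \right)} = \frac{\left(-1 - 12\right) + W}{8} = \frac{-13 + W}{8} = - \frac{13}{8} + \frac{W}{8}$)
$F{\left(M \right)} = \frac{231}{M}$
$\frac{F{\left(L{\left(6,11 \right)} \right)}}{l{\left(277 \right)}} = \frac{231 \frac{1}{- \frac{13}{8} + \frac{1}{8} \cdot 6}}{115} = \frac{231}{- \frac{13}{8} + \frac{3}{4}} \cdot \frac{1}{115} = \frac{231}{- \frac{7}{8}} \cdot \frac{1}{115} = 231 \left(- \frac{8}{7}\right) \frac{1}{115} = \left(-264\right) \frac{1}{115} = - \frac{264}{115}$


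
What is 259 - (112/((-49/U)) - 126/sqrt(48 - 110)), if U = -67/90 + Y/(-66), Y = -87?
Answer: 901979/3465 - 63*I*sqrt(62)/31 ≈ 260.31 - 16.002*I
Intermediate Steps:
U = 284/495 (U = -67/90 - 87/(-66) = -67*1/90 - 87*(-1/66) = -67/90 + 29/22 = 284/495 ≈ 0.57374)
259 - (112/((-49/U)) - 126/sqrt(48 - 110)) = 259 - (112/((-49/284/495)) - 126/sqrt(48 - 110)) = 259 - (112/((-49*495/284)) - 126*(-I*sqrt(62)/62)) = 259 - (112/(-24255/284) - 126*(-I*sqrt(62)/62)) = 259 - (112*(-284/24255) - (-63)*I*sqrt(62)/31) = 259 - (-4544/3465 + 63*I*sqrt(62)/31) = 259 + (4544/3465 - 63*I*sqrt(62)/31) = 901979/3465 - 63*I*sqrt(62)/31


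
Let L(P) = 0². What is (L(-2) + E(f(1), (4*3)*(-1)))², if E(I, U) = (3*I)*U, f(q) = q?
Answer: 1296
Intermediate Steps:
E(I, U) = 3*I*U
L(P) = 0
(L(-2) + E(f(1), (4*3)*(-1)))² = (0 + 3*1*((4*3)*(-1)))² = (0 + 3*1*(12*(-1)))² = (0 + 3*1*(-12))² = (0 - 36)² = (-36)² = 1296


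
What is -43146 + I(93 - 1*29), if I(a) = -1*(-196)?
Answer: -42950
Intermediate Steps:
I(a) = 196
-43146 + I(93 - 1*29) = -43146 + 196 = -42950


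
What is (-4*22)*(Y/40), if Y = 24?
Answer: -264/5 ≈ -52.800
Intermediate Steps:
(-4*22)*(Y/40) = (-4*22)*(24/40) = -2112/40 = -88*⅗ = -264/5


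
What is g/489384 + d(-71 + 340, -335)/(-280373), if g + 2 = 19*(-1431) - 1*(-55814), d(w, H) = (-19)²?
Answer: 373735655/6533812392 ≈ 0.057200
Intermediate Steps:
d(w, H) = 361
g = 28623 (g = -2 + (19*(-1431) - 1*(-55814)) = -2 + (-27189 + 55814) = -2 + 28625 = 28623)
g/489384 + d(-71 + 340, -335)/(-280373) = 28623/489384 + 361/(-280373) = 28623*(1/489384) + 361*(-1/280373) = 1363/23304 - 361/280373 = 373735655/6533812392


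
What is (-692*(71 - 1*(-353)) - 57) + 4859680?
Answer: 4566215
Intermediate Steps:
(-692*(71 - 1*(-353)) - 57) + 4859680 = (-692*(71 + 353) - 57) + 4859680 = (-692*424 - 57) + 4859680 = (-293408 - 57) + 4859680 = -293465 + 4859680 = 4566215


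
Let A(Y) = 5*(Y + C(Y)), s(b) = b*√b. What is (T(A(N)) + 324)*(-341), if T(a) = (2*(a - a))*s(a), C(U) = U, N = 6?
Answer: -110484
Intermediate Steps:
s(b) = b^(3/2)
A(Y) = 10*Y (A(Y) = 5*(Y + Y) = 5*(2*Y) = 10*Y)
T(a) = 0 (T(a) = (2*(a - a))*a^(3/2) = (2*0)*a^(3/2) = 0*a^(3/2) = 0)
(T(A(N)) + 324)*(-341) = (0 + 324)*(-341) = 324*(-341) = -110484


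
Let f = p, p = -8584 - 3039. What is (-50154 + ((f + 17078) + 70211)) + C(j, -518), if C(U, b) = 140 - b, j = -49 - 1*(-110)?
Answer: 26170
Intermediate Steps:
j = 61 (j = -49 + 110 = 61)
p = -11623
f = -11623
(-50154 + ((f + 17078) + 70211)) + C(j, -518) = (-50154 + ((-11623 + 17078) + 70211)) + (140 - 1*(-518)) = (-50154 + (5455 + 70211)) + (140 + 518) = (-50154 + 75666) + 658 = 25512 + 658 = 26170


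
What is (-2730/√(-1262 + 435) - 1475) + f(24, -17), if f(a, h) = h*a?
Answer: -1883 + 2730*I*√827/827 ≈ -1883.0 + 94.931*I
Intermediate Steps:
f(a, h) = a*h
(-2730/√(-1262 + 435) - 1475) + f(24, -17) = (-2730/√(-1262 + 435) - 1475) + 24*(-17) = (-2730*(-I*√827/827) - 1475) - 408 = (-(-2730)*I*√827/827 - 1475) - 408 = (2730*I*√827/827 - 1475) - 408 = (-1475 + 2730*I*√827/827) - 408 = -1883 + 2730*I*√827/827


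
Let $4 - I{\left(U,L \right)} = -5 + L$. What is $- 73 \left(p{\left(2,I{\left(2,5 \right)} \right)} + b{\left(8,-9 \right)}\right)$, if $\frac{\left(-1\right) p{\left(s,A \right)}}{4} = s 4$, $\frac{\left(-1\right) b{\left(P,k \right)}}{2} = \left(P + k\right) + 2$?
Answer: $2482$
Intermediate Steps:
$I{\left(U,L \right)} = 9 - L$ ($I{\left(U,L \right)} = 4 - \left(-5 + L\right) = 9 - L$)
$b{\left(P,k \right)} = -4 - 2 P - 2 k$ ($b{\left(P,k \right)} = - 2 \left(\left(P + k\right) + 2\right) = - 2 \left(2 + P + k\right) = -4 - 2 P - 2 k$)
$p{\left(s,A \right)} = - 16 s$ ($p{\left(s,A \right)} = - 4 s 4 = - 4 \cdot 4 s = - 16 s$)
$- 73 \left(p{\left(2,I{\left(2,5 \right)} \right)} + b{\left(8,-9 \right)}\right) = - 73 \left(\left(-16\right) 2 - 2\right) = - 73 \left(-32 - 2\right) = \left(-73\right) \left(-34\right) = 2482$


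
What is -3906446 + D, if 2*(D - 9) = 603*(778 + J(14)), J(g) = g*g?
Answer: -3612776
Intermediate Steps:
J(g) = g²
D = 293670 (D = 9 + (603*(778 + 14²))/2 = 9 + (603*(778 + 196))/2 = 9 + (603*974)/2 = 9 + (½)*587322 = 9 + 293661 = 293670)
-3906446 + D = -3906446 + 293670 = -3612776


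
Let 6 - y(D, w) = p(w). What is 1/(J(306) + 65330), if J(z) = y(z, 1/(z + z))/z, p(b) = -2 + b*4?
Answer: 46818/3058621163 ≈ 1.5307e-5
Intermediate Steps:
p(b) = -2 + 4*b
y(D, w) = 8 - 4*w (y(D, w) = 6 - (-2 + 4*w) = 6 + (2 - 4*w) = 8 - 4*w)
J(z) = (8 - 2/z)/z (J(z) = (8 - 4/(z + z))/z = (8 - 4*1/(2*z))/z = (8 - 2/z)/z)
1/(J(306) + 65330) = 1/(2*(-1 + 4*306)/306**2 + 65330) = 1/(2*(1/93636)*(-1 + 1224) + 65330) = 1/(2*(1/93636)*1223 + 65330) = 1/(1223/46818 + 65330) = 1/(3058621163/46818) = 46818/3058621163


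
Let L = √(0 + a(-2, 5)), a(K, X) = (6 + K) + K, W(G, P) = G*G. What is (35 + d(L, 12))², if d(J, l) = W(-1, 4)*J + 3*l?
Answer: (71 + √2)² ≈ 5243.8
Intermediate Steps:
W(G, P) = G²
a(K, X) = 6 + 2*K
L = √2 (L = √(0 + (6 + 2*(-2))) = √(0 + (6 - 4)) = √(0 + 2) = √2 ≈ 1.4142)
d(J, l) = J + 3*l (d(J, l) = (-1)²*J + 3*l = 1*J + 3*l = J + 3*l)
(35 + d(L, 12))² = (35 + (√2 + 3*12))² = (35 + (√2 + 36))² = (35 + (36 + √2))² = (71 + √2)²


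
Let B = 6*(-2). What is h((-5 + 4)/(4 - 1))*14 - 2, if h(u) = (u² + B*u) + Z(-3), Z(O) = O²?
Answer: 1634/9 ≈ 181.56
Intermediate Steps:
B = -12
h(u) = 9 + u² - 12*u (h(u) = (u² - 12*u) + (-3)² = (u² - 12*u) + 9 = 9 + u² - 12*u)
h((-5 + 4)/(4 - 1))*14 - 2 = (9 + ((-5 + 4)/(4 - 1))² - 12*(-5 + 4)/(4 - 1))*14 - 2 = (9 + (-1/3)² - (-12)/3)*14 - 2 = (9 + (-1*⅓)² - (-12)/3)*14 - 2 = (9 + (-⅓)² - 12*(-⅓))*14 - 2 = (9 + ⅑ + 4)*14 - 2 = (118/9)*14 - 2 = 1652/9 - 2 = 1634/9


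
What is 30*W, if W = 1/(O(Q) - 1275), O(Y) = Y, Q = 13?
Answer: -15/631 ≈ -0.023772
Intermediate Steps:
W = -1/1262 (W = 1/(13 - 1275) = 1/(-1262) = -1/1262 ≈ -0.00079239)
30*W = 30*(-1/1262) = -15/631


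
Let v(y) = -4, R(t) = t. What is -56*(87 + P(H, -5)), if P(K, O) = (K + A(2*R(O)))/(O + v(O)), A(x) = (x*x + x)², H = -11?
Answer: 409136/9 ≈ 45460.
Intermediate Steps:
A(x) = (x + x²)² (A(x) = (x² + x)² = (x + x²)²)
P(K, O) = (K + 4*O²*(1 + 2*O)²)/(-4 + O) (P(K, O) = (K + (2*O)²*(1 + 2*O)²)/(O - 4) = (K + (4*O²)*(1 + 2*O)²)/(-4 + O) = (K + 4*O²*(1 + 2*O)²)/(-4 + O))
-56*(87 + P(H, -5)) = -56*(87 + (-11 + 4*(-5)²*(1 + 2*(-5))²)/(-4 - 5)) = -56*(87 + (-11 + 4*25*(1 - 10)²)/(-9)) = -56*(87 - (-11 + 4*25*(-9)²)/9) = -56*(87 - (-11 + 4*25*81)/9) = -56*(87 - (-11 + 8100)/9) = -56*(87 - ⅑*8089) = -56*(87 - 8089/9) = -56*(-7306/9) = 409136/9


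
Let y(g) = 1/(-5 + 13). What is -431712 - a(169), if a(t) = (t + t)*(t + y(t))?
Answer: -1955505/4 ≈ -4.8888e+5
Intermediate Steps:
y(g) = 1/8
a(t) = 2*t*(1/8 + t) (a(t) = (t + t)*(t + 1/8) = (2*t)*(1/8 + t) = 2*t*(1/8 + t))
-431712 - a(169) = -431712 - 169*(1 + 8*169)/4 = -431712 - 169*(1 + 1352)/4 = -431712 - 169*1353/4 = -431712 - 1*228657/4 = -431712 - 228657/4 = -1955505/4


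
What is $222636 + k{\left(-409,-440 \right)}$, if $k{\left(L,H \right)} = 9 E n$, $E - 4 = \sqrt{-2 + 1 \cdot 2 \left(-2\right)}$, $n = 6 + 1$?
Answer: $222888 + 63 i \sqrt{6} \approx 2.2289 \cdot 10^{5} + 154.32 i$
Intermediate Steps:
$n = 7$
$E = 4 + i \sqrt{6}$ ($E = 4 + \sqrt{-2 + 1 \cdot 2 \left(-2\right)} = 4 + \sqrt{-2 + 2 \left(-2\right)} = 4 + \sqrt{-2 - 4} = 4 + \sqrt{-6} = 4 + i \sqrt{6} \approx 4.0 + 2.4495 i$)
$k{\left(L,H \right)} = 252 + 63 i \sqrt{6}$ ($k{\left(L,H \right)} = 9 \left(4 + i \sqrt{6}\right) 7 = \left(36 + 9 i \sqrt{6}\right) 7 = 252 + 63 i \sqrt{6}$)
$222636 + k{\left(-409,-440 \right)} = 222636 + \left(252 + 63 i \sqrt{6}\right) = 222888 + 63 i \sqrt{6}$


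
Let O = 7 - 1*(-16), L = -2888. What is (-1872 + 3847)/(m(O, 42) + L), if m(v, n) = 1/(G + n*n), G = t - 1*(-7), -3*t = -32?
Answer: -10556375/15436357 ≈ -0.68386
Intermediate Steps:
t = 32/3 (t = -⅓*(-32) = 32/3 ≈ 10.667)
O = 23 (O = 7 + 16 = 23)
G = 53/3 (G = 32/3 - 1*(-7) = 32/3 + 7 = 53/3 ≈ 17.667)
m(v, n) = 1/(53/3 + n²) (m(v, n) = 1/(53/3 + n*n) = 1/(53/3 + n²))
(-1872 + 3847)/(m(O, 42) + L) = (-1872 + 3847)/(3/(53 + 3*42²) - 2888) = 1975/(3/(53 + 3*1764) - 2888) = 1975/(3/(53 + 5292) - 2888) = 1975/(3/5345 - 2888) = 1975/(-15436357/5345) = 1975*(-5345/15436357) = -10556375/15436357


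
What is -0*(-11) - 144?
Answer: -144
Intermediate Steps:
-0*(-11) - 144 = -18*0 - 144 = 0 - 144 = -144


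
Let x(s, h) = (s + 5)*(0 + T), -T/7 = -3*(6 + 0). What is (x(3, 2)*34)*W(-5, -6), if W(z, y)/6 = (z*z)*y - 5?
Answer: -31872960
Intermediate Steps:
W(z, y) = -30 + 6*y*z**2 (W(z, y) = 6*((z*z)*y - 5) = 6*(z**2*y - 5) = 6*(y*z**2 - 5) = 6*(-5 + y*z**2) = -30 + 6*y*z**2)
T = 126 (T = -(-21)*(6 + 0) = -(-21)*6 = -7*(-18) = 126)
x(s, h) = 630 + 126*s (x(s, h) = (s + 5)*(0 + 126) = (5 + s)*126 = 630 + 126*s)
(x(3, 2)*34)*W(-5, -6) = ((630 + 126*3)*34)*(-30 + 6*(-6)*(-5)**2) = ((630 + 378)*34)*(-30 + 6*(-6)*25) = (1008*34)*(-30 - 900) = 34272*(-930) = -31872960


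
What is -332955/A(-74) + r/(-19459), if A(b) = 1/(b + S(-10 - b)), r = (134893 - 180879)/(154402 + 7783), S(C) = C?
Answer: 10507919675934236/3155957915 ≈ 3.3296e+6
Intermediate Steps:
r = -45986/162185 ≈ -0.28354
A(b) = -⅒ (A(b) = 1/(b + (-10 - b)) = 1/(-10) = -⅒)
-332955/A(-74) + r/(-19459) = -332955/(-⅒) - 45986/162185/(-19459) = -332955*(-10) - 45986/162185*(-1/19459) = 3329550 + 45986/3155957915 = 10507919675934236/3155957915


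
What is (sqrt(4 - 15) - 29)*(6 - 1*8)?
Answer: 58 - 2*I*sqrt(11) ≈ 58.0 - 6.6332*I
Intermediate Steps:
(sqrt(4 - 15) - 29)*(6 - 1*8) = (sqrt(-11) - 29)*(6 - 8) = (I*sqrt(11) - 29)*(-2) = (-29 + I*sqrt(11))*(-2) = 58 - 2*I*sqrt(11)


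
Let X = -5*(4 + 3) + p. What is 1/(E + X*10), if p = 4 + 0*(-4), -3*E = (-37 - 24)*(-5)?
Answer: -3/1235 ≈ -0.0024292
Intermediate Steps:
E = -305/3 (E = -(-37 - 24)*(-5)/3 = -(-61)*(-5)/3 = -1/3*305 = -305/3 ≈ -101.67)
p = 4 (p = 4 + 0 = 4)
X = -31 (X = -5*(4 + 3) + 4 = -5*7 + 4 = -35 + 4 = -31)
1/(E + X*10) = 1/(-305/3 - 31*10) = 1/(-305/3 - 310) = 1/(-1235/3) = -3/1235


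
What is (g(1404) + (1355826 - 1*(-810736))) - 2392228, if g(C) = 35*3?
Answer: -225561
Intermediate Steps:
g(C) = 105
(g(1404) + (1355826 - 1*(-810736))) - 2392228 = (105 + (1355826 - 1*(-810736))) - 2392228 = (105 + (1355826 + 810736)) - 2392228 = (105 + 2166562) - 2392228 = 2166667 - 2392228 = -225561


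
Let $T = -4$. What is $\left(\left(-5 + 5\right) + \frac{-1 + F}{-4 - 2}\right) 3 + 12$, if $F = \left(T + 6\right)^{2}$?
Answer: $\frac{21}{2} \approx 10.5$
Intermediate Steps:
$F = 4$ ($F = \left(-4 + 6\right)^{2} = 2^{2} = 4$)
$\left(\left(-5 + 5\right) + \frac{-1 + F}{-4 - 2}\right) 3 + 12 = \left(\left(-5 + 5\right) + \frac{-1 + 4}{-4 - 2}\right) 3 + 12 = \left(0 + \frac{3}{-6}\right) 3 + 12 = \left(0 + 3 \left(- \frac{1}{6}\right)\right) 3 + 12 = \left(0 - \frac{1}{2}\right) 3 + 12 = \left(- \frac{1}{2}\right) 3 + 12 = - \frac{3}{2} + 12 = \frac{21}{2}$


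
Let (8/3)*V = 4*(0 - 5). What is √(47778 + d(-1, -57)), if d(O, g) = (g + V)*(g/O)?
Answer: √176406/2 ≈ 210.00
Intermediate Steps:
V = -15/2 (V = 3*(4*(0 - 5))/8 = 3*(4*(-5))/8 = (3/8)*(-20) = -15/2 ≈ -7.5000)
d(O, g) = g*(-15/2 + g)/O (d(O, g) = (g - 15/2)*(g/O) = (-15/2 + g)*(g/O) = g*(-15/2 + g)/O)
√(47778 + d(-1, -57)) = √(47778 + (½)*(-57)*(-15 + 2*(-57))/(-1)) = √(47778 + (½)*(-57)*(-1)*(-15 - 114)) = √(47778 + (½)*(-57)*(-1)*(-129)) = √(47778 - 7353/2) = √(88203/2) = √176406/2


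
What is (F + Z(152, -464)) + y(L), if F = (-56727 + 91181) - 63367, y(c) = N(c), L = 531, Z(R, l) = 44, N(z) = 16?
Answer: -28853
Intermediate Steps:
y(c) = 16
F = -28913 (F = 34454 - 63367 = -28913)
(F + Z(152, -464)) + y(L) = (-28913 + 44) + 16 = -28869 + 16 = -28853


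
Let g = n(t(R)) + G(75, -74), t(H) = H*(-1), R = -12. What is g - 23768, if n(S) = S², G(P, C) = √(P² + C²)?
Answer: -23624 + √11101 ≈ -23519.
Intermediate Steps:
G(P, C) = √(C² + P²)
t(H) = -H
g = 144 + √11101 (g = (-1*(-12))² + √((-74)² + 75²) = 12² + √(5476 + 5625) = 144 + √11101 ≈ 249.36)
g - 23768 = (144 + √11101) - 23768 = -23624 + √11101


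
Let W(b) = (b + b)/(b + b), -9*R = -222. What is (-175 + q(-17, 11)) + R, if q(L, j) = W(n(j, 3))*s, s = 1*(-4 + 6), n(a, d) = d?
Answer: -445/3 ≈ -148.33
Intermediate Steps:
R = 74/3 (R = -⅑*(-222) = 74/3 ≈ 24.667)
s = 2 (s = 1*2 = 2)
W(b) = 1 (W(b) = (2*b)/((2*b)) = (2*b)*(1/(2*b)) = 1)
q(L, j) = 2 (q(L, j) = 1*2 = 2)
(-175 + q(-17, 11)) + R = (-175 + 2) + 74/3 = -173 + 74/3 = -445/3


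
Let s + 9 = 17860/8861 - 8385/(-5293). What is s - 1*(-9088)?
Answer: 425985490032/46901273 ≈ 9082.6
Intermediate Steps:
s = -253278992/46901273 (s = -9 + (17860/8861 - 8385/(-5293)) = -9 + (17860*(1/8861) - 8385*(-1/5293)) = -9 + (17860/8861 + 8385/5293) = -9 + 168832465/46901273 = -253278992/46901273 ≈ -5.4003)
s - 1*(-9088) = -253278992/46901273 - 1*(-9088) = -253278992/46901273 + 9088 = 425985490032/46901273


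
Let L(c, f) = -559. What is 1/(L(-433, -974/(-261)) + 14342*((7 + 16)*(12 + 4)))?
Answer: 1/5277297 ≈ 1.8949e-7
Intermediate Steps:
1/(L(-433, -974/(-261)) + 14342*((7 + 16)*(12 + 4))) = 1/(-559 + 14342*((7 + 16)*(12 + 4))) = 1/(-559 + 14342*(23*16)) = 1/(-559 + 14342*368) = 1/(-559 + 5277856) = 1/5277297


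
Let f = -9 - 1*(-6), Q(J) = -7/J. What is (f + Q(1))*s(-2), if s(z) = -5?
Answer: 50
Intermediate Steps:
f = -3 (f = -9 + 6 = -3)
(f + Q(1))*s(-2) = (-3 - 7/1)*(-5) = (-3 - 7*1)*(-5) = (-3 - 7)*(-5) = -10*(-5) = 50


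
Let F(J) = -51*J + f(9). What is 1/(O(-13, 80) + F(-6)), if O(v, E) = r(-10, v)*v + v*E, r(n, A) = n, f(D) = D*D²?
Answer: 1/125 ≈ 0.0080000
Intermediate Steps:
f(D) = D³
O(v, E) = -10*v + E*v (O(v, E) = -10*v + v*E = -10*v + E*v)
F(J) = 729 - 51*J (F(J) = -51*J + 9³ = -51*J + 729 = 729 - 51*J)
1/(O(-13, 80) + F(-6)) = 1/(-13*(-10 + 80) + (729 - 51*(-6))) = 1/(-13*70 + (729 + 306)) = 1/(-910 + 1035) = 1/125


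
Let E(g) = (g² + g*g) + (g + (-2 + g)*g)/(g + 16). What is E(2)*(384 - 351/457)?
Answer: 4261667/1371 ≈ 3108.4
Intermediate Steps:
E(g) = 2*g² + (g + g*(-2 + g))/(16 + g) (E(g) = (g² + g²) + (g + g*(-2 + g))/(16 + g) = 2*g² + (g + g*(-2 + g))/(16 + g))
E(2)*(384 - 351/457) = (2*(-1 + 2*2² + 33*2)/(16 + 2))*(384 - 351/457) = (2*(-1 + 2*4 + 66)/18)*(384 - 351*1/457) = (2*(1/18)*(-1 + 8 + 66))*(384 - 351/457) = (2*(1/18)*73)*(175137/457) = (73/9)*(175137/457) = 4261667/1371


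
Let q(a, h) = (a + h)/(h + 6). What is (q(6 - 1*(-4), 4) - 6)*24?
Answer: -552/5 ≈ -110.40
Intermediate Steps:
q(a, h) = (a + h)/(6 + h)
(q(6 - 1*(-4), 4) - 6)*24 = (((6 - 1*(-4)) + 4)/(6 + 4) - 6)*24 = (((6 + 4) + 4)/10 - 6)*24 = ((10 + 4)/10 - 6)*24 = ((1/10)*14 - 6)*24 = (7/5 - 6)*24 = -23/5*24 = -552/5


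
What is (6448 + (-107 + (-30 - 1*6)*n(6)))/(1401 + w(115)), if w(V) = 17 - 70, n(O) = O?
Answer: 6125/1348 ≈ 4.5438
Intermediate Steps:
w(V) = -53
(6448 + (-107 + (-30 - 1*6)*n(6)))/(1401 + w(115)) = (6448 + (-107 + (-30 - 1*6)*6))/(1401 - 53) = (6448 + (-107 + (-30 - 6)*6))/1348 = (6448 + (-107 - 36*6))*(1/1348) = (6448 + (-107 - 216))*(1/1348) = (6448 - 323)*(1/1348) = 6125*(1/1348) = 6125/1348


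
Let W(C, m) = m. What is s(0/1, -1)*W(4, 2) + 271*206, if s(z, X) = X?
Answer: 55824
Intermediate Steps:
s(0/1, -1)*W(4, 2) + 271*206 = -1*2 + 271*206 = -2 + 55826 = 55824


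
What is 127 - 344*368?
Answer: -126465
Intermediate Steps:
127 - 344*368 = 127 - 126592 = -126465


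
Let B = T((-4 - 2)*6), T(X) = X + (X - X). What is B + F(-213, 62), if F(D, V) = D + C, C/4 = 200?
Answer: 551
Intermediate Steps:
C = 800 (C = 4*200 = 800)
T(X) = X (T(X) = X + 0 = X)
F(D, V) = 800 + D (F(D, V) = D + 800 = 800 + D)
B = -36 (B = (-4 - 2)*6 = -6*6 = -36)
B + F(-213, 62) = -36 + (800 - 213) = -36 + 587 = 551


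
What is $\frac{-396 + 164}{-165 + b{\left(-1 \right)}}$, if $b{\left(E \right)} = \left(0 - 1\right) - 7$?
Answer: $\frac{232}{173} \approx 1.341$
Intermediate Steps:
$b{\left(E \right)} = -8$ ($b{\left(E \right)} = -1 - 7 = -8$)
$\frac{-396 + 164}{-165 + b{\left(-1 \right)}} = \frac{-396 + 164}{-165 - 8} = - \frac{232}{-173} = \left(-232\right) \left(- \frac{1}{173}\right) = \frac{232}{173}$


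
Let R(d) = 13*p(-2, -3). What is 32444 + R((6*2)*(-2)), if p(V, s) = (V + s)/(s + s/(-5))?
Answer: 389653/12 ≈ 32471.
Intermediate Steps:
p(V, s) = 5*(V + s)/(4*s) (p(V, s) = (V + s)/(s + s*(-1/5)) = (V + s)/(s - s/5) = (V + s)/((4*s/5)) = (V + s)*(5/(4*s)) = 5*(V + s)/(4*s))
R(d) = 325/12 (R(d) = 13*((5/4)*(-2 - 3)/(-3)) = 13*((5/4)*(-1/3)*(-5)) = 13*(25/12) = 325/12)
32444 + R((6*2)*(-2)) = 32444 + 325/12 = 389653/12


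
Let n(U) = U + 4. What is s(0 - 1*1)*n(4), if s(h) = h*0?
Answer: 0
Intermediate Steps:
s(h) = 0
n(U) = 4 + U
s(0 - 1*1)*n(4) = 0*(4 + 4) = 0*8 = 0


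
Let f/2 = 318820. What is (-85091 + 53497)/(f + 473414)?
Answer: -15797/555527 ≈ -0.028436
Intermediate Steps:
f = 637640 (f = 2*318820 = 637640)
(-85091 + 53497)/(f + 473414) = (-85091 + 53497)/(637640 + 473414) = -31594/1111054 = -31594*1/1111054 = -15797/555527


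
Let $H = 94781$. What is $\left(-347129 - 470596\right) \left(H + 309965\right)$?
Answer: $-330970922850$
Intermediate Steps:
$\left(-347129 - 470596\right) \left(H + 309965\right) = \left(-347129 - 470596\right) \left(94781 + 309965\right) = \left(-817725\right) 404746 = -330970922850$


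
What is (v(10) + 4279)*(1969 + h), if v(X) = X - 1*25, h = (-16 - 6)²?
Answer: 10459592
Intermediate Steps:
h = 484 (h = (-22)² = 484)
v(X) = -25 + X (v(X) = X - 25 = -25 + X)
(v(10) + 4279)*(1969 + h) = ((-25 + 10) + 4279)*(1969 + 484) = (-15 + 4279)*2453 = 4264*2453 = 10459592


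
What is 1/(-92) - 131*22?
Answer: -265145/92 ≈ -2882.0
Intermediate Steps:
1/(-92) - 131*22 = -1/92 - 2882 = -265145/92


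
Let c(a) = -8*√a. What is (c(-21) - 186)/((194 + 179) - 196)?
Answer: -62/59 - 8*I*√21/177 ≈ -1.0508 - 0.20712*I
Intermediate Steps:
(c(-21) - 186)/((194 + 179) - 196) = (-8*I*√21 - 186)/((194 + 179) - 196) = (-8*I*√21 - 186)/(373 - 196) = (-8*I*√21 - 186)/177 = (-186 - 8*I*√21)*(1/177) = -62/59 - 8*I*√21/177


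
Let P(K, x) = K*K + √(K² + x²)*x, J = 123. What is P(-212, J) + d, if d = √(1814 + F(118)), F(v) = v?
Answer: 44944 + 2*√483 + 123*√60073 ≈ 75135.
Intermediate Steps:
d = 2*√483 (d = √(1814 + 118) = √1932 = 2*√483 ≈ 43.955)
P(K, x) = K² + x*√(K² + x²)
P(-212, J) + d = ((-212)² + 123*√((-212)² + 123²)) + 2*√483 = (44944 + 123*√(44944 + 15129)) + 2*√483 = (44944 + 123*√60073) + 2*√483 = 44944 + 2*√483 + 123*√60073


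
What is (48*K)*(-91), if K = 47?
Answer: -205296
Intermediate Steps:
(48*K)*(-91) = (48*47)*(-91) = 2256*(-91) = -205296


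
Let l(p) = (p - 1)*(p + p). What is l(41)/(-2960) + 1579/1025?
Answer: 16398/37925 ≈ 0.43238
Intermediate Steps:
l(p) = 2*p*(-1 + p) (l(p) = (-1 + p)*(2*p) = 2*p*(-1 + p))
l(41)/(-2960) + 1579/1025 = (2*41*(-1 + 41))/(-2960) + 1579/1025 = (2*41*40)*(-1/2960) + 1579*(1/1025) = 3280*(-1/2960) + 1579/1025 = -41/37 + 1579/1025 = 16398/37925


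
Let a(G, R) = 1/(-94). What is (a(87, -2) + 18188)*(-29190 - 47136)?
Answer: -65246174373/47 ≈ -1.3882e+9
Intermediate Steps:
a(G, R) = -1/94
(a(87, -2) + 18188)*(-29190 - 47136) = (-1/94 + 18188)*(-29190 - 47136) = (1709671/94)*(-76326) = -65246174373/47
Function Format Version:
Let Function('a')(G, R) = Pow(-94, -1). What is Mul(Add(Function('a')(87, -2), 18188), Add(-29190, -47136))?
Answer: Rational(-65246174373, 47) ≈ -1.3882e+9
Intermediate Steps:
Function('a')(G, R) = Rational(-1, 94)
Mul(Add(Function('a')(87, -2), 18188), Add(-29190, -47136)) = Mul(Add(Rational(-1, 94), 18188), Add(-29190, -47136)) = Mul(Rational(1709671, 94), -76326) = Rational(-65246174373, 47)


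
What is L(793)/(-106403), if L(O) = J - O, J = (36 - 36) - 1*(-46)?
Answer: 747/106403 ≈ 0.0070205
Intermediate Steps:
J = 46 (J = 0 + 46 = 46)
L(O) = 46 - O
L(793)/(-106403) = (46 - 1*793)/(-106403) = (46 - 793)*(-1/106403) = -747*(-1/106403) = 747/106403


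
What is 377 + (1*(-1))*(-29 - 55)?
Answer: 461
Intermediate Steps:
377 + (1*(-1))*(-29 - 55) = 377 - 1*(-84) = 377 + 84 = 461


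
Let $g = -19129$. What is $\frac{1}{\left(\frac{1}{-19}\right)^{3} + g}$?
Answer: $- \frac{6859}{131205812} \approx -5.2277 \cdot 10^{-5}$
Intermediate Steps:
$\frac{1}{\left(\frac{1}{-19}\right)^{3} + g} = \frac{1}{\left(\frac{1}{-19}\right)^{3} - 19129} = \frac{1}{\left(- \frac{1}{19}\right)^{3} - 19129} = \frac{1}{- \frac{1}{6859} - 19129} = \frac{1}{- \frac{131205812}{6859}} = - \frac{6859}{131205812}$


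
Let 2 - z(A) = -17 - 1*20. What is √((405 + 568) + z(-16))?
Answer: 2*√253 ≈ 31.812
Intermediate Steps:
z(A) = 39 (z(A) = 2 - (-17 - 1*20) = 2 - (-17 - 20) = 2 - 1*(-37) = 2 + 37 = 39)
√((405 + 568) + z(-16)) = √((405 + 568) + 39) = √(973 + 39) = √1012 = 2*√253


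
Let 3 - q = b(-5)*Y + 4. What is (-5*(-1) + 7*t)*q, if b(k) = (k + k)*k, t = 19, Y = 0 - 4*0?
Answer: -138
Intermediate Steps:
Y = 0 (Y = 0 + 0 = 0)
b(k) = 2*k**2 (b(k) = (2*k)*k = 2*k**2)
q = -1 (q = 3 - ((2*(-5)**2)*0 + 4) = 3 - ((2*25)*0 + 4) = 3 - (50*0 + 4) = 3 - (0 + 4) = 3 - 1*4 = 3 - 4 = -1)
(-5*(-1) + 7*t)*q = (-5*(-1) + 7*19)*(-1) = (5 + 133)*(-1) = 138*(-1) = -138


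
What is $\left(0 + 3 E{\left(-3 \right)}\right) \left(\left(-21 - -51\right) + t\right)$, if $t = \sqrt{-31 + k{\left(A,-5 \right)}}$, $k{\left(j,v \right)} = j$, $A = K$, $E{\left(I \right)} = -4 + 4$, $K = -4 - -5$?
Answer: $0$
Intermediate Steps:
$K = 1$ ($K = -4 + 5 = 1$)
$E{\left(I \right)} = 0$
$A = 1$
$t = i \sqrt{30}$ ($t = \sqrt{-31 + 1} = \sqrt{-30} = i \sqrt{30} \approx 5.4772 i$)
$\left(0 + 3 E{\left(-3 \right)}\right) \left(\left(-21 - -51\right) + t\right) = \left(0 + 3 \cdot 0\right) \left(\left(-21 - -51\right) + i \sqrt{30}\right) = \left(0 + 0\right) \left(\left(-21 + 51\right) + i \sqrt{30}\right) = 0 \left(30 + i \sqrt{30}\right) = 0$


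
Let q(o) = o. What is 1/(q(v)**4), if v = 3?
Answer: 1/81 ≈ 0.012346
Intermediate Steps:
1/(q(v)**4) = 1/(3**4) = 1/81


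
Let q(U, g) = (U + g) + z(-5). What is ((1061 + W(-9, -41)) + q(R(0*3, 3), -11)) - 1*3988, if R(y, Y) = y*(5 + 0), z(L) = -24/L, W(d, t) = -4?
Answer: -14686/5 ≈ -2937.2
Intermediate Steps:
z(L) = -24/L
R(y, Y) = 5*y (R(y, Y) = y*5 = 5*y)
q(U, g) = 24/5 + U + g (q(U, g) = (U + g) - 24/(-5) = (U + g) - 24*(-⅕) = (U + g) + 24/5 = 24/5 + U + g)
((1061 + W(-9, -41)) + q(R(0*3, 3), -11)) - 1*3988 = ((1061 - 4) + (24/5 + 5*(0*3) - 11)) - 1*3988 = (1057 + (24/5 + 5*0 - 11)) - 3988 = (1057 + (24/5 + 0 - 11)) - 3988 = (1057 - 31/5) - 3988 = 5254/5 - 3988 = -14686/5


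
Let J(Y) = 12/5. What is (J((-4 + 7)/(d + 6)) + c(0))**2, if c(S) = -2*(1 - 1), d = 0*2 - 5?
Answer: 144/25 ≈ 5.7600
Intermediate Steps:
d = -5 (d = 0 - 5 = -5)
c(S) = 0 (c(S) = -2*0 = 0)
J(Y) = 12/5 (J(Y) = 12*(1/5) = 12/5)
(J((-4 + 7)/(d + 6)) + c(0))**2 = (12/5 + 0)**2 = (12/5)**2 = 144/25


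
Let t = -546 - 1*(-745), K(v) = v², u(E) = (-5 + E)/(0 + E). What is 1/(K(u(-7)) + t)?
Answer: 49/9895 ≈ 0.0049520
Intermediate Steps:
u(E) = (-5 + E)/E
t = 199 (t = -546 + 745 = 199)
1/(K(u(-7)) + t) = 1/(((-5 - 7)/(-7))² + 199) = 1/((-⅐*(-12))² + 199) = 1/((12/7)² + 199) = 1/(144/49 + 199) = 1/(9895/49) = 49/9895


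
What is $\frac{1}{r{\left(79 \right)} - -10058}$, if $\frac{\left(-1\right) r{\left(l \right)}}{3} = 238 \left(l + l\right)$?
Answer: $- \frac{1}{102754} \approx -9.732 \cdot 10^{-6}$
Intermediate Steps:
$r{\left(l \right)} = - 1428 l$ ($r{\left(l \right)} = - 3 \cdot 238 \left(l + l\right) = - 3 \cdot 238 \cdot 2 l = - 3 \cdot 476 l = - 1428 l$)
$\frac{1}{r{\left(79 \right)} - -10058} = \frac{1}{\left(-1428\right) 79 - -10058} = \frac{1}{-112812 + 10058} = \frac{1}{-102754} = - \frac{1}{102754}$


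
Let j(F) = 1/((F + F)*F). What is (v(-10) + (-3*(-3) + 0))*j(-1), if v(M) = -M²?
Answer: -91/2 ≈ -45.500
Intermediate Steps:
j(F) = 1/(2*F²) (j(F) = 1/(((2*F))*F) = (1/(2*F))/F = 1/(2*F²))
(v(-10) + (-3*(-3) + 0))*j(-1) = (-1*(-10)² + (-3*(-3) + 0))*((½)/(-1)²) = (-1*100 + (9 + 0))*((½)*1) = (-100 + 9)*(½) = -91*½ = -91/2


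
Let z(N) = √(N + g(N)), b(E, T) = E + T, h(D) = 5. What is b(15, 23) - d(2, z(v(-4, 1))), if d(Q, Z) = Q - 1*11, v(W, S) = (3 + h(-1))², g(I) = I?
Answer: 47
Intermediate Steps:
v(W, S) = 64 (v(W, S) = (3 + 5)² = 8² = 64)
z(N) = √2*√N (z(N) = √(N + N) = √(2*N) = √2*√N)
d(Q, Z) = -11 + Q (d(Q, Z) = Q - 11 = -11 + Q)
b(15, 23) - d(2, z(v(-4, 1))) = (15 + 23) - (-11 + 2) = 38 - 1*(-9) = 38 + 9 = 47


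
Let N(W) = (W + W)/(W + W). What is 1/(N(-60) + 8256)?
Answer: 1/8257 ≈ 0.00012111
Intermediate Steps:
N(W) = 1 (N(W) = (2*W)/((2*W)) = (2*W)*(1/(2*W)) = 1)
1/(N(-60) + 8256) = 1/(1 + 8256) = 1/8257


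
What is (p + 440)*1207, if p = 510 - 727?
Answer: 269161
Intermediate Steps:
p = -217
(p + 440)*1207 = (-217 + 440)*1207 = 223*1207 = 269161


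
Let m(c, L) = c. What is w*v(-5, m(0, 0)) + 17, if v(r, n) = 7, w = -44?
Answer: -291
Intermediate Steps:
w*v(-5, m(0, 0)) + 17 = -44*7 + 17 = -308 + 17 = -291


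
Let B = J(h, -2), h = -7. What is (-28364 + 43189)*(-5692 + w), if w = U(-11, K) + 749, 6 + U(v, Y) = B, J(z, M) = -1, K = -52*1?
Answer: -73383750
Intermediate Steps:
K = -52
B = -1
U(v, Y) = -7 (U(v, Y) = -6 - 1 = -7)
w = 742 (w = -7 + 749 = 742)
(-28364 + 43189)*(-5692 + w) = (-28364 + 43189)*(-5692 + 742) = 14825*(-4950) = -73383750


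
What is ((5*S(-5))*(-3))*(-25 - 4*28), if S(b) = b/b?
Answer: 2055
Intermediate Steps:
S(b) = 1
((5*S(-5))*(-3))*(-25 - 4*28) = ((5*1)*(-3))*(-25 - 4*28) = (5*(-3))*(-25 - 112) = -15*(-137) = 2055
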